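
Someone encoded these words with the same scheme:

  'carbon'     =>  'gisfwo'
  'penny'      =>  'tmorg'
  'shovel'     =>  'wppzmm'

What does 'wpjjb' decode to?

shift

A repeating key of period 3 is used — shifts +4, +8, +1 over and over.
Decoding wpjjb: w−4=s, p−8=h, j−1=i, j−4=f, b−8=t.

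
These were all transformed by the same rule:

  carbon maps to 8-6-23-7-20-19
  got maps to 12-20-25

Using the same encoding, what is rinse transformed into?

23-14-19-24-10

The number is (letter's place in the alphabet, a=1) + 5.
Applying it to rinse: r=18→23, i=9→14, n=14→19, s=19→24, e=5→10.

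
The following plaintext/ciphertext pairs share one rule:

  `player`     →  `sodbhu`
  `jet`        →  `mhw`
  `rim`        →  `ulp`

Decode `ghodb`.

delay

Every letter moves 3 places later in the alphabet, wrapping around z→a.
Decoding ghodb: g−3=d, h−3=e, o−3=l, d−3=a, b−3=y.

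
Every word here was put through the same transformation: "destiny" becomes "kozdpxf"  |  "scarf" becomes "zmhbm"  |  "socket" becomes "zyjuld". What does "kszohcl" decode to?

disease

Shifts by position in destiny: pos 0: d→k (+7), pos 1: e→o (+10), pos 2: s→z (+7), pos 3: t→d (+10) — repeating every 2. A repeating key of period 2 is used — shifts +7, +10 over and over.
Undoing it on kszohcl: k−7=d, s−10=i, z−7=s, o−10=e, h−7=a, c−10=s, l−7=e.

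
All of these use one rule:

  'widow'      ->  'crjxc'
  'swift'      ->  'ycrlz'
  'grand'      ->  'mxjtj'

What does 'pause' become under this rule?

The shift depends on letter class: consonant w→c is +6, but vowel i→r is +9. Two shifts are in play — +9 for a/e/i/o/u, +6 for every other letter.
Applying it to pause: p(cons)+6=v, a(vowel)+9=j, u(vowel)+9=d, s(cons)+6=y, e(vowel)+9=n.

vjdyn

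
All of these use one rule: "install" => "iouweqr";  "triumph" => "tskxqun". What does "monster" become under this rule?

mppvxjx

In install: i→i is +0, n→o is +1, s→u is +2, t→w is +3 — the shift increases by 1 each position. Each letter shifts forward by its position index (0, 1, 2, …) — the shift grows by one for each successive letter.
On monster: m+0=m, o+1=p, n+2=p, s+3=v, t+4=x, e+5=j, r+6=x.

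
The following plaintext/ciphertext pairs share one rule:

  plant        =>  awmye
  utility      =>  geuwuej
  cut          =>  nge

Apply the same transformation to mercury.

xqcngcj

The shift depends on letter class: consonant p→a is +11, but vowel a→m is +12. Vowels shift forward by 12 and consonants shift forward by 11.
For mercury: m(cons)+11=x, e(vowel)+12=q, r(cons)+11=c, c(cons)+11=n, u(vowel)+12=g, r(cons)+11=c, y(cons)+11=j.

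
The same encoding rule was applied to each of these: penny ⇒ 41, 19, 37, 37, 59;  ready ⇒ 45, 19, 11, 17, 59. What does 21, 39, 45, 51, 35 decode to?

With a=1..z=26, the number is 2·pos + 9.
Undoing it on 21, 39, 45, 51, 35: 21→(21−9)÷2=6=f, 39→(39−9)÷2=15=o, 45→(45−9)÷2=18=r, 51→(51−9)÷2=21=u, 35→(35−9)÷2=13=m.

forum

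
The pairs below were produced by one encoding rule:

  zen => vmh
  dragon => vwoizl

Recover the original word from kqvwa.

Read the word backwards and shift each letter +8.
Decoding kqvwa: shift back: k−8=c, q−8=i, v−8=n, w−8=o, a−8=s → cinos; then reverse → sonic.

sonic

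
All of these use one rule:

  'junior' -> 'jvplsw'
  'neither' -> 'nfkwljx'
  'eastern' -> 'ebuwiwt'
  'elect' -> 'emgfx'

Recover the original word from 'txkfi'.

twice

In junior: j→j is +0, u→v is +1, n→p is +2, i→l is +3 — the shift increases by 1 each position. Letter i (0-indexed) is shifted by i+0, so successive shifts are 0, 1, 2, ….
Decoding txkfi: t−0=t, x−1=w, k−2=i, f−3=c, i−4=e.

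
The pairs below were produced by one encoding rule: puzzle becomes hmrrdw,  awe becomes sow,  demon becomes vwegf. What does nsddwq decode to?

Each letter is shifted forward by 18 in the alphabet (a Caesar shift of +18).
Undoing it on nsddwq: n−18=v, s−18=a, d−18=l, d−18=l, w−18=e, q−18=y.

valley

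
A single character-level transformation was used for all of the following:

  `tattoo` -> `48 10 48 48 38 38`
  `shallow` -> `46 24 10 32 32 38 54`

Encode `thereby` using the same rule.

48 24 18 44 18 12 58

t(#20)→48 and a(#1)→10: differences scale by 2, so n = 2·pos + 8. With a=1..z=26, the number is 2·pos + 8.
For thereby: t=20→48, h=8→24, e=5→18, r=18→44, e=5→18, b=2→12, y=25→58.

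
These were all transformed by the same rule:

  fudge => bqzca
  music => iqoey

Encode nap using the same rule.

Compare letters: f→b is +22, u→q is +22, d→z is +22 — a constant shift. It's a constant shift of +22 (ROT22).
On nap: n+22=j, a+22=w, p+22=l.

jwl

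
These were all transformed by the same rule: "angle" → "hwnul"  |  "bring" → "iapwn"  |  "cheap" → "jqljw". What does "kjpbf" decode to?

daisy

A repeating key of period 2 is used — shifts +7, +9 over and over.
Undoing it on kjpbf: k−7=d, j−9=a, p−7=i, b−9=s, f−7=y.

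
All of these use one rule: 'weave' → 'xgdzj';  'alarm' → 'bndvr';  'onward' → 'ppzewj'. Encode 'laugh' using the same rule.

mcxkm

In weave: w→x is +1, e→g is +2, a→d is +3, v→z is +4 — the shift increases by 1 each position. Each letter shifts forward by (position + 1), i.e. 1, 2, 3, … — the shift grows by one for each successive letter.
For laugh: l+1=m, a+2=c, u+3=x, g+4=k, h+5=m.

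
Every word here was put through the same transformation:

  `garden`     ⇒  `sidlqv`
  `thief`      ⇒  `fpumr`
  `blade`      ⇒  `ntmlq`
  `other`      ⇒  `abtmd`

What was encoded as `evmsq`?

snake

Shifts by position in garden: pos 0: g→s (+12), pos 1: a→i (+8), pos 2: r→d (+12), pos 3: d→l (+8) — repeating every 2. A repeating key of period 2 is used — shifts +12, +8 over and over.
Reversing it on evmsq: e−12=s, v−8=n, m−12=a, s−8=k, q−12=e.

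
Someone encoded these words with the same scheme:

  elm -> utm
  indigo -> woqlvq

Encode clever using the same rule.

The output letters match the input read backwards, each shifted +8: elm reversed is mle. Two steps: reverse the string, then apply a Caesar shift of +8.
Applying it to clever: reverse → revelc; then shift: r+8=z, e+8=m, v+8=d, e+8=m, l+8=t, c+8=k.

zmdmtk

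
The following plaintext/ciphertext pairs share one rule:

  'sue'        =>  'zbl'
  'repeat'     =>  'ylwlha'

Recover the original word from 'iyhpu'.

brain

It's a constant shift of +7 (ROT7).
Reversing it on iyhpu: i−7=b, y−7=r, h−7=a, p−7=i, u−7=n.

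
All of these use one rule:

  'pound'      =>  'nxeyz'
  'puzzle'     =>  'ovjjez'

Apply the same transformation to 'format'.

The output letters match the input read backwards, each shifted +10: pound reversed is dnuop. Read the word backwards and shift each letter +10.
Applying it to format: reverse → tamrof; then shift: t+10=d, a+10=k, m+10=w, r+10=b, o+10=y, f+10=p.

dkwbyp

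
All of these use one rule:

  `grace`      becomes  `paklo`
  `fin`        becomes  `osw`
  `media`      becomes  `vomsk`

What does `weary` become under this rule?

Vowels shift forward by 10 and consonants shift forward by 9.
On weary: w(cons)+9=f, e(vowel)+10=o, a(vowel)+10=k, r(cons)+9=a, y(cons)+9=h.

fokah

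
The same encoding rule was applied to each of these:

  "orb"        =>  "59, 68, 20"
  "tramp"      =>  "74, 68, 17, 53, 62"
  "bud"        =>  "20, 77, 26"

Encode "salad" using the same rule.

o(#15)→59 and r(#18)→68: differences scale by 3, so n = 3·pos + 14. With a=1..z=26, the number is 3·pos + 14.
For salad: s=19→71, a=1→17, l=12→50, a=1→17, d=4→26.

71, 17, 50, 17, 26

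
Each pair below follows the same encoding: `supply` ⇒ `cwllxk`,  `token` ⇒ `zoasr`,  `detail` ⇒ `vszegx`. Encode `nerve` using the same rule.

rsfts

Treating letters as 0–25, the rule is x ↦ 23x + 4 (mod 26).
For nerve: n(13)→23·13+4≡17=r; e(4)→23·4+4≡18=s; r(17)→23·17+4≡5=f; v(21)→23·21+4≡19=t; e(4)→23·4+4≡18=s (all mod 26).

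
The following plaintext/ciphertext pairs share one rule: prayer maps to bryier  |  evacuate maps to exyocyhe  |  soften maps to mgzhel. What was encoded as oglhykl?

p(15)→b(1) and r(17)→r(17) fit y≡21x+24 (mod 26); the inverse of 21 mod 26 is 5. This is an affine cipher: with a=0,…,z=25, each position x becomes (21x+24) mod 26.
Reversing it on oglhykl: o(14)→5·(14−24)≡2=c; g(6)→5·(6−24)≡14=o; l(11)→5·(11−24)≡13=n; h(7)→5·(7−24)≡19=t; y(24)→5·(24−24)≡0=a; k(10)→5·(10−24)≡8=i; l(11)→5·(11−24)≡13=n (all mod 26).

contain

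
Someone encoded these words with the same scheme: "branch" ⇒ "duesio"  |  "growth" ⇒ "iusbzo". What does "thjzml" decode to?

refuge

Letter i (0-indexed) is shifted by i+2, so successive shifts are 2, 3, 4, ….
Decoding thjzml: t−2=r, h−3=e, j−4=f, z−5=u, m−6=g, l−7=e.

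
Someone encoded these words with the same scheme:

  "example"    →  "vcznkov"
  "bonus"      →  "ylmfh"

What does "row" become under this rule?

Each pair mirrors across the alphabet (e↔v, x↔c, a↔z): positions sum to 25. This is the alphabet-reversal cipher (Atbash): a becomes z, b becomes y, etc.
For row: r↔i, o↔l, w↔d.

ild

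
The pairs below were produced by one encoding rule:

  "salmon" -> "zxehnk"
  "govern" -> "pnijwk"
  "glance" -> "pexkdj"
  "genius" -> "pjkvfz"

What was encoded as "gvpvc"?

digit

s(18)→z(25) and a(0)→x(23) fit y≡3x+23 (mod 26); the inverse of 3 mod 26 is 9. Treating letters as 0–25, the rule is x ↦ 3x + 23 (mod 26).
Decoding gvpvc: g(6)→9·(6−23)≡3=d; v(21)→9·(21−23)≡8=i; p(15)→9·(15−23)≡6=g; v(21)→9·(21−23)≡8=i; c(2)→9·(2−23)≡19=t (all mod 26).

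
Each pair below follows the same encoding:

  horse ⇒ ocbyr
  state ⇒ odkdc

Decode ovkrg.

The output letters match the input read backwards, each shifted +10: horse reversed is esroh. Read the word backwards and shift each letter +10.
Decoding ovkrg: shift back: o−10=e, v−10=l, k−10=a, r−10=h, g−10=w → elahw; then reverse → whale.

whale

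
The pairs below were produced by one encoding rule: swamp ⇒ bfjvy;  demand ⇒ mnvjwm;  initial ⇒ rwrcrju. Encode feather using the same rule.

onjcqna

Compare letters: s→b is +9, w→f is +9, a→j is +9 — a constant shift. This is a Caesar cipher with shift 9.
On feather: f+9=o, e+9=n, a+9=j, t+9=c, h+9=q, e+9=n, r+9=a.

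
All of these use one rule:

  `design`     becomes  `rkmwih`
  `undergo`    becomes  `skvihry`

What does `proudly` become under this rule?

The output letters match the input read backwards, each shifted +4: design reversed is ngised. The word is reversed, then every letter is shifted forward by 4.
On proudly: reverse → ylduorp; then shift: y+4=c, l+4=p, d+4=h, u+4=y, o+4=s, r+4=v, p+4=t.

cphysvt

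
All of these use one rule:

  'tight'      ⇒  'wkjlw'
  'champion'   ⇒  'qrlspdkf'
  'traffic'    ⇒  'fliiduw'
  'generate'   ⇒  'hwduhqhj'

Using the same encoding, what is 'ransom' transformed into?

The output letters match the input read backwards, each shifted +3: tight reversed is thgit. The word is reversed, then every letter is shifted forward by 3.
Applying it to ransom: reverse → mosnar; then shift: m+3=p, o+3=r, s+3=v, n+3=q, a+3=d, r+3=u.

prvqdu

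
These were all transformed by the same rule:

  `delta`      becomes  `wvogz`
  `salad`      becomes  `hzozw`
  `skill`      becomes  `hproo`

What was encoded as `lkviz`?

opera

Each pair mirrors across the alphabet (d↔w, e↔v, l↔o): positions sum to 25. Each letter is replaced by its mirror in the alphabet: a↔z, b↔y, c↔x, and so on (the Atbash cipher).
Decoding lkviz: l↔o, k↔p, v↔e, i↔r, z↔a.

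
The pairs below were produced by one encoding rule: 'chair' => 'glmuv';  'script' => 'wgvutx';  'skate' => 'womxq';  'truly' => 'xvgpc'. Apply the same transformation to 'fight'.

The shift depends on letter class: consonant c→g is +4, but vowel a→m is +12. Two shifts are in play — +12 for a/e/i/o/u, +4 for every other letter.
For fight: f(cons)+4=j, i(vowel)+12=u, g(cons)+4=k, h(cons)+4=l, t(cons)+4=x.

juklx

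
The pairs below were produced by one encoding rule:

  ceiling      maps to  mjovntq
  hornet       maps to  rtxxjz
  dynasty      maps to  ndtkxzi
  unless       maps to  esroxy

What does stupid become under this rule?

The shifts repeat in a cycle of length 3: positions 0,1,… shift by +10, +5, +6, then the pattern repeats.
Applying it to stupid: s+10=c, t+5=y, u+6=a, p+10=z, i+5=n, d+6=j.

cyaznj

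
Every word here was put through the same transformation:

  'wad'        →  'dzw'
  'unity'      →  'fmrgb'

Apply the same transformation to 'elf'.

vou

Letters are reflected about the middle of the alphabet (position → 25−position): Atbash.
On elf: e↔v, l↔o, f↔u.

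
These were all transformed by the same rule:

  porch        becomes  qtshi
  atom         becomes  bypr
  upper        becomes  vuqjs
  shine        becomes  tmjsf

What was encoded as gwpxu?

frost

Shifts by position in porch: pos 0: p→q (+1), pos 1: o→t (+5), pos 2: r→s (+1), pos 3: c→h (+5) — repeating every 2. It's a Vigenère-style cipher with numeric key [1,5]: position i shifts by key[i mod 2].
Decoding gwpxu: g−1=f, w−5=r, p−1=o, x−5=s, u−1=t.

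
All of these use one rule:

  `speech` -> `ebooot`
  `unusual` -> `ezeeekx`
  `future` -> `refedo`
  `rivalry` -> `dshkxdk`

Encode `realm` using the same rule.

The shift depends on letter class: consonant s→e is +12, but vowel e→o is +10. Vowels shift forward by 10 and consonants shift forward by 12.
On realm: r(cons)+12=d, e(vowel)+10=o, a(vowel)+10=k, l(cons)+12=x, m(cons)+12=y.

dokxy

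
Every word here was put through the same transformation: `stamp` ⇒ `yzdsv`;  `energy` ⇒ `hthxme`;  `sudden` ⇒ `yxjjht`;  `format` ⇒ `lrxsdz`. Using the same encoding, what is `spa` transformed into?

The shift depends on letter class: consonant s→y is +6, but vowel a→d is +3. The rule splits by letter class: vowels +3, consonants +6.
On spa: s(cons)+6=y, p(cons)+6=v, a(vowel)+3=d.

yvd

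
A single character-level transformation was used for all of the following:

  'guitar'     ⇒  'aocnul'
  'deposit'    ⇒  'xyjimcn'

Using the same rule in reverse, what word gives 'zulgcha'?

Compare letters: g→a is +20, u→o is +20, i→c is +20 — a constant shift. Every letter moves 20 places later in the alphabet, wrapping around z→a.
Undoing it on zulgcha: z−20=f, u−20=a, l−20=r, g−20=m, c−20=i, h−20=n, a−20=g.

farming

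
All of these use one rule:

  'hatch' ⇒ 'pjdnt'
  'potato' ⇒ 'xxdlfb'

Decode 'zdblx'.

rural

In hatch: h→p is +8, a→j is +9, t→d is +10, c→n is +11 — the shift increases by 1 each position. Each letter shifts forward by (position + 8), i.e. 8, 9, 10, … — the shift grows by one for each successive letter.
Decoding zdblx: z−8=r, d−9=u, b−10=r, l−11=a, x−12=l.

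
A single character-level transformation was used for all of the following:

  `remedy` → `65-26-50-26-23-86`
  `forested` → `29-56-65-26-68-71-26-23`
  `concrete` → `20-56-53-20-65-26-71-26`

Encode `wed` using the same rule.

80-26-23

The formula is n = 3×(alphabet index, a=1) + 11.
For wed: w=23→80, e=5→26, d=4→23.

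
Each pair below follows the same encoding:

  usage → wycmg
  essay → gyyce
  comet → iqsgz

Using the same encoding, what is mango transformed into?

sctmq

Two shifts are in play — +2 for a/e/i/o/u, +6 for every other letter.
On mango: m(cons)+6=s, a(vowel)+2=c, n(cons)+6=t, g(cons)+6=m, o(vowel)+2=q.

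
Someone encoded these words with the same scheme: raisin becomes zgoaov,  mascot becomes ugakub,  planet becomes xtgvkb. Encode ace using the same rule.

gkk

The shift depends on letter class: consonant r→z is +8, but vowel a→g is +6. Two shifts are in play — +6 for a/e/i/o/u, +8 for every other letter.
On ace: a(vowel)+6=g, c(cons)+8=k, e(vowel)+6=k.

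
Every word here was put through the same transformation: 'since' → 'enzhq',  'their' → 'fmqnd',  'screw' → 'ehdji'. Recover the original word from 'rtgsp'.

Shifts by position in since: pos 0: s→e (+12), pos 1: i→n (+5), pos 2: n→z (+12), pos 3: c→h (+5) — repeating every 2. The shifts repeat in a cycle of length 2: positions 0,1,… shift by +12, +5, then the pattern repeats.
Undoing it on rtgsp: r−12=f, t−5=o, g−12=u, s−5=n, p−12=d.

found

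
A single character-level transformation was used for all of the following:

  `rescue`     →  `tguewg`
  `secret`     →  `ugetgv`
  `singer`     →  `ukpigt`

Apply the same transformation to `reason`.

Each letter is shifted forward by 2 in the alphabet (a Caesar shift of +2).
For reason: r+2=t, e+2=g, a+2=c, s+2=u, o+2=q, n+2=p.

tgcuqp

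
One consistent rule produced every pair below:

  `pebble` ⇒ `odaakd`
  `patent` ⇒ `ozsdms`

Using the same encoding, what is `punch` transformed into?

otmbg

Compare letters: p→o is +25, e→d is +25, b→a is +25 — a constant shift. It's a constant shift of +25 (ROT25).
For punch: p+25=o, u+25=t, n+25=m, c+25=b, h+25=g.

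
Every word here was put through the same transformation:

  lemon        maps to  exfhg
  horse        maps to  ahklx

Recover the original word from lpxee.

swell

It's a constant shift of +19 (ROT19).
Reversing it on lpxee: l−19=s, p−19=w, x−19=e, e−19=l, e−19=l.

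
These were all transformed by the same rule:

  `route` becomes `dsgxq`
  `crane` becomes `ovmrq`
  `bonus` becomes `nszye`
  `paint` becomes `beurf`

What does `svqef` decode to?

It's a Vigenère-style cipher with numeric key [12,4]: position i shifts by key[i mod 2].
Undoing it on svqef: s−12=g, v−4=r, q−12=e, e−4=a, f−12=t.

great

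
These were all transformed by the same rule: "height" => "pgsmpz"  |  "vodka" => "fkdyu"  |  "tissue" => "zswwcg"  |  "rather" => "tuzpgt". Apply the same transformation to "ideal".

sdgub

h(7)→p(15) and e(4)→g(6) fit y≡3x+20 (mod 26); the inverse of 3 mod 26 is 9. Each letter's alphabet position (a=0..z=25) is mapped through 3·x+20 mod 26 — an affine cipher.
Applying it to ideal: i(8)→3·8+20≡18=s; d(3)→3·3+20≡3=d; e(4)→3·4+20≡6=g; a(0)→3·0+20≡20=u; l(11)→3·11+20≡1=b (all mod 26).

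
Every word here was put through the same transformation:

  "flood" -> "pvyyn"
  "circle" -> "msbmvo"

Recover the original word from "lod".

bet

Each letter is shifted forward by 10 in the alphabet (a Caesar shift of +10).
Undoing it on lod: l−10=b, o−10=e, d−10=t.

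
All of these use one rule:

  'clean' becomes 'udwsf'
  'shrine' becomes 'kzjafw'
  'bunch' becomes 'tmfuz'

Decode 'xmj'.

fur

Every letter moves 18 places later in the alphabet, wrapping around z→a.
Decoding xmj: x−18=f, m−18=u, j−18=r.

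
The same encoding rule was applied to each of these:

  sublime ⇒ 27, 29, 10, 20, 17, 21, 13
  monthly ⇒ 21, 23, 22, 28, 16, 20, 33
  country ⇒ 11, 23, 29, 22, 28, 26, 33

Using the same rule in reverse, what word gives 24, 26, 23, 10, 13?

probe

s is letter #19 and maps to 27: an offset of 8. Letters become their 1-based position plus 8 (so a→9, b→10, …).
Decoding 24, 26, 23, 10, 13: 24→(24−8)÷1=16=p, 26→(26−8)÷1=18=r, 23→(23−8)÷1=15=o, 10→(10−8)÷1=2=b, 13→(13−8)÷1=5=e.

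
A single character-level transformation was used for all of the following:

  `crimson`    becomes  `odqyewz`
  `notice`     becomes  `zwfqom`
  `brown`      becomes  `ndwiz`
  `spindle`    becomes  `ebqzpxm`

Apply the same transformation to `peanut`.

bmizcf

The shift depends on letter class: consonant c→o is +12, but vowel i→q is +8. Two shifts are in play — +8 for a/e/i/o/u, +12 for every other letter.
For peanut: p(cons)+12=b, e(vowel)+8=m, a(vowel)+8=i, n(cons)+12=z, u(vowel)+8=c, t(cons)+12=f.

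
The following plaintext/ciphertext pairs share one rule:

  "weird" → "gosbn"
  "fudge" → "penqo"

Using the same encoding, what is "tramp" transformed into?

dbkwz

This is a Caesar cipher with shift 10.
Applying it to tramp: t+10=d, r+10=b, a+10=k, m+10=w, p+10=z.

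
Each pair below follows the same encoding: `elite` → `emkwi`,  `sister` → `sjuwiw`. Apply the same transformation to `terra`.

tftue

In elite: e→e is +0, l→m is +1, i→k is +2, t→w is +3 — the shift increases by 1 each position. Letter i (0-indexed) is shifted by i+0, so successive shifts are 0, 1, 2, ….
For terra: t+0=t, e+1=f, r+2=t, r+3=u, a+4=e.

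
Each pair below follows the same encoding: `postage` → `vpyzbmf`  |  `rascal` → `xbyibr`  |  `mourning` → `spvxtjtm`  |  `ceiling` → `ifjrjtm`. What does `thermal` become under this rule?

Two shifts are in play — +1 for a/e/i/o/u, +6 for every other letter.
Applying it to thermal: t(cons)+6=z, h(cons)+6=n, e(vowel)+1=f, r(cons)+6=x, m(cons)+6=s, a(vowel)+1=b, l(cons)+6=r.

znfxsbr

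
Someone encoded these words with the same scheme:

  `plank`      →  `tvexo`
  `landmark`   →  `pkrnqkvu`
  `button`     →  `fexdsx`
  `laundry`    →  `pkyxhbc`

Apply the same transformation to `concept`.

Shifts by position in plank: pos 0: p→t (+4), pos 1: l→v (+10), pos 2: a→e (+4), pos 3: n→x (+10) — repeating every 2. The shifts repeat in a cycle of length 2: positions 0,1,… shift by +4, +10, then the pattern repeats.
For concept: c+4=g, o+10=y, n+4=r, c+10=m, e+4=i, p+10=z, t+4=x.

gyrmizx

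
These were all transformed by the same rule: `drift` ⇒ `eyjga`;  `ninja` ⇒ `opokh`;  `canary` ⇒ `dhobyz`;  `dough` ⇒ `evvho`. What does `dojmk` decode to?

Shifts by position in drift: pos 0: d→e (+1), pos 1: r→y (+7), pos 2: i→j (+1), pos 3: f→g (+1), pos 4: t→a (+7) — repeating every 3. The shifts repeat in a cycle of length 3: positions 0,1,… shift by +1, +7, +1, then the pattern repeats.
Undoing it on dojmk: d−1=c, o−7=h, j−1=i, m−1=l, k−7=d.

child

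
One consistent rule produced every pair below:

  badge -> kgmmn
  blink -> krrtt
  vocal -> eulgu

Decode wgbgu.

nasal

It's a Vigenère-style cipher with numeric key [9,6]: position i shifts by key[i mod 2].
Reversing it on wgbgu: w−9=n, g−6=a, b−9=s, g−6=a, u−9=l.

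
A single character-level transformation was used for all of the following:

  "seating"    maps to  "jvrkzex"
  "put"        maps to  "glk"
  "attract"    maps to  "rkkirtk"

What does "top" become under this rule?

It's a constant shift of +17 (ROT17).
Applying it to top: t+17=k, o+17=f, p+17=g.

kfg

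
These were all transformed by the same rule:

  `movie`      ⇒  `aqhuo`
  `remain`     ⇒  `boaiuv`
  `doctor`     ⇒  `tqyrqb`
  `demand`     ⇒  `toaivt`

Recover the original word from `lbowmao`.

presume

Treating letters as 0–25, the rule is x ↦ 21x + 8 (mod 26).
Reversing it on lbowmao: l(11)→5·(11−8)≡15=p; b(1)→5·(1−8)≡17=r; o(14)→5·(14−8)≡4=e; w(22)→5·(22−8)≡18=s; m(12)→5·(12−8)≡20=u; a(0)→5·(0−8)≡12=m; o(14)→5·(14−8)≡4=e (all mod 26).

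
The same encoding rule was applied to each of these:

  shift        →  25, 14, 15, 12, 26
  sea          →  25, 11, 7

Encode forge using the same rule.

s is letter #19 and maps to 25: an offset of 6. Letters become their 1-based position plus 6 (so a→7, b→8, …).
Applying it to forge: f=6→12, o=15→21, r=18→24, g=7→13, e=5→11.

12, 21, 24, 13, 11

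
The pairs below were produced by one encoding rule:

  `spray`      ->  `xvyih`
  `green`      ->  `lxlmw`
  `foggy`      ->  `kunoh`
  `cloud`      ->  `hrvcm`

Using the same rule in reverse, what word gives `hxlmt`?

creek

Letter i (0-indexed) is shifted by i+5, so successive shifts are 5, 6, 7, ….
Reversing it on hxlmt: h−5=c, x−6=r, l−7=e, m−8=e, t−9=k.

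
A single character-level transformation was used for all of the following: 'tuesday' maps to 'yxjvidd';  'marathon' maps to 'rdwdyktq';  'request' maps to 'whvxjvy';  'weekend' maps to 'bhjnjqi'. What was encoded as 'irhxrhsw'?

Shifts by position in tuesday: pos 0: t→y (+5), pos 1: u→x (+3), pos 2: e→j (+5), pos 3: s→v (+3) — repeating every 2. It's a Vigenère-style cipher with numeric key [5,3]: position i shifts by key[i mod 2].
Reversing it on irhxrhsw: i−5=d, r−3=o, h−5=c, x−3=u, r−5=m, h−3=e, s−5=n, w−3=t.

document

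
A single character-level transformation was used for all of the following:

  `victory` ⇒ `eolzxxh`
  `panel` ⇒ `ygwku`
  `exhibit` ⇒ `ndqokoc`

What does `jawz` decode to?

Shifts by position in victory: pos 0: v→e (+9), pos 1: i→o (+6), pos 2: c→l (+9), pos 3: t→z (+6) — repeating every 2. A repeating key of period 2 is used — shifts +9, +6 over and over.
Decoding jawz: j−9=a, a−6=u, w−9=n, z−6=t.

aunt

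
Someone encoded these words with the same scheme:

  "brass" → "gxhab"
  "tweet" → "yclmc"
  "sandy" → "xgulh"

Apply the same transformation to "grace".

lxhkn

In brass: b→g is +5, r→x is +6, a→h is +7, s→a is +8 — the shift increases by 1 each position. Letter i (0-indexed) is shifted by i+5, so successive shifts are 5, 6, 7, ….
On grace: g+5=l, r+6=x, a+7=h, c+8=k, e+9=n.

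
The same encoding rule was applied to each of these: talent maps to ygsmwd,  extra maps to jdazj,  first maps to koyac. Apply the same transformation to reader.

wkhlnb

The shift increases by 1 at each position, starting from +5: 5, 6, 7, ….
Applying it to reader: r+5=w, e+6=k, a+7=h, d+8=l, e+9=n, r+10=b.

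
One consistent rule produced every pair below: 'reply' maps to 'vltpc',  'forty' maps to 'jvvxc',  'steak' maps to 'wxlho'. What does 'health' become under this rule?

The shift depends on letter class: consonant r→v is +4, but vowel e→l is +7. Two shifts are in play — +7 for a/e/i/o/u, +4 for every other letter.
Applying it to health: h(cons)+4=l, e(vowel)+7=l, a(vowel)+7=h, l(cons)+4=p, t(cons)+4=x, h(cons)+4=l.

llhpxl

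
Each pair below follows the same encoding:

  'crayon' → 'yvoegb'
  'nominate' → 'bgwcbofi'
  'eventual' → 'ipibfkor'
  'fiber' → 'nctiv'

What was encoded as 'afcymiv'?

sticker

c(2)→y(24) and r(17)→v(21) fit y≡5x+14 (mod 26); the inverse of 5 mod 26 is 21. Treating letters as 0–25, the rule is x ↦ 5x + 14 (mod 26).
Reversing it on afcymiv: a(0)→21·(0−14)≡18=s; f(5)→21·(5−14)≡19=t; c(2)→21·(2−14)≡8=i; y(24)→21·(24−14)≡2=c; m(12)→21·(12−14)≡10=k; i(8)→21·(8−14)≡4=e; v(21)→21·(21−14)≡17=r (all mod 26).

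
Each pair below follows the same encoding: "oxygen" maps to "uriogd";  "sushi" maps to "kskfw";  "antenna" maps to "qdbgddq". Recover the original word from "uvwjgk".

o(14)→u(20) and x(23)→r(17) fit y≡17x+16 (mod 26); the inverse of 17 mod 26 is 23. Treating letters as 0–25, the rule is x ↦ 17x + 16 (mod 26).
Decoding uvwjgk: u(20)→23·(20−16)≡14=o; v(21)→23·(21−16)≡11=l; w(22)→23·(22−16)≡8=i; j(9)→23·(9−16)≡21=v; g(6)→23·(6−16)≡4=e; k(10)→23·(10−16)≡18=s (all mod 26).

olives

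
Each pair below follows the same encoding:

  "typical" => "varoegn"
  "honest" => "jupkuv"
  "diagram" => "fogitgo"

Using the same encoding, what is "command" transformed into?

The shift depends on letter class: consonant t→v is +2, but vowel i→o is +6. Vowels shift forward by 6 and consonants shift forward by 2.
For command: c(cons)+2=e, o(vowel)+6=u, m(cons)+2=o, m(cons)+2=o, a(vowel)+6=g, n(cons)+2=p, d(cons)+2=f.

euoogpf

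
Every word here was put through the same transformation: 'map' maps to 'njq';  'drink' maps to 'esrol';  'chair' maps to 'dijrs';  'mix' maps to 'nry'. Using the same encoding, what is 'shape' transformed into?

The shift depends on letter class: consonant m→n is +1, but vowel a→j is +9. Two shifts are in play — +9 for a/e/i/o/u, +1 for every other letter.
On shape: s(cons)+1=t, h(cons)+1=i, a(vowel)+9=j, p(cons)+1=q, e(vowel)+9=n.

tijqn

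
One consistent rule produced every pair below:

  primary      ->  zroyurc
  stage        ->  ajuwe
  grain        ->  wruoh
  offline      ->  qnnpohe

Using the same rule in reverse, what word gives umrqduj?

p(15)→z(25) and r(17)→r(17) fit y≡9x+20 (mod 26); the inverse of 9 mod 26 is 3. This is an affine cipher: with a=0,…,z=25, each position x becomes (9x+20) mod 26.
Reversing it on umrqduj: u(20)→3·(20−20)≡0=a; m(12)→3·(12−20)≡2=c; r(17)→3·(17−20)≡17=r; q(16)→3·(16−20)≡14=o; d(3)→3·(3−20)≡1=b; u(20)→3·(20−20)≡0=a; j(9)→3·(9−20)≡19=t (all mod 26).

acrobat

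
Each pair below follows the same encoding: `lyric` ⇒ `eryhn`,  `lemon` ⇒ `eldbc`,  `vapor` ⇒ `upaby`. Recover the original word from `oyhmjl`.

bridge

l(11)→e(4) and y(24)→r(17) fit y≡25x+15 (mod 26); the inverse of 25 mod 26 is 25. Treating letters as 0–25, the rule is x ↦ 25x + 15 (mod 26).
Decoding oyhmjl: o(14)→25·(14−15)≡1=b; y(24)→25·(24−15)≡17=r; h(7)→25·(7−15)≡8=i; m(12)→25·(12−15)≡3=d; j(9)→25·(9−15)≡6=g; l(11)→25·(11−15)≡4=e (all mod 26).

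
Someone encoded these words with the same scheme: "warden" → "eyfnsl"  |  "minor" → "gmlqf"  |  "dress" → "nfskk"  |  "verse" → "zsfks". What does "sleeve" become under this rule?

Each letter's alphabet position (a=0..z=25) is mapped through 5·x+24 mod 26 — an affine cipher.
For sleeve: s(18)→5·18+24≡10=k; l(11)→5·11+24≡1=b; e(4)→5·4+24≡18=s; e(4)→5·4+24≡18=s; v(21)→5·21+24≡25=z; e(4)→5·4+24≡18=s (all mod 26).

kbsszs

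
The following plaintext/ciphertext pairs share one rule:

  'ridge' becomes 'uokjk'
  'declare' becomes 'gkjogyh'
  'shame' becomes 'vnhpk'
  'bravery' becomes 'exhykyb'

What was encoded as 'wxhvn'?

trash

It's a Vigenère-style cipher with numeric key [3,6,7]: position i shifts by key[i mod 3].
Undoing it on wxhvn: w−3=t, x−6=r, h−7=a, v−3=s, n−6=h.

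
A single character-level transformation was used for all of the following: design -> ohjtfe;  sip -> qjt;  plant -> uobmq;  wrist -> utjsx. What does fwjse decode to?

drive

The output letters match the input read backwards, each shifted +1: design reversed is ngised. The word is reversed, then every letter is shifted forward by 1.
Decoding fwjse: shift back: f−1=e, w−1=v, j−1=i, s−1=r, e−1=d → evird; then reverse → drive.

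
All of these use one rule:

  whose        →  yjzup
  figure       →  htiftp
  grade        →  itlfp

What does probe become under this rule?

The shift depends on letter class: consonant w→y is +2, but vowel o→z is +11. Vowels shift forward by 11 and consonants shift forward by 2.
For probe: p(cons)+2=r, r(cons)+2=t, o(vowel)+11=z, b(cons)+2=d, e(vowel)+11=p.

rtzdp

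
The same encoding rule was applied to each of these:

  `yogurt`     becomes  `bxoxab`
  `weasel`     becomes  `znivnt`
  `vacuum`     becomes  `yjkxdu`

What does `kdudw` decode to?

Shifts by position in yogurt: pos 0: y→b (+3), pos 1: o→x (+9), pos 2: g→o (+8), pos 3: u→x (+3), pos 4: r→a (+9), pos 5: t→b (+8) — repeating every 3. It's a Vigenère-style cipher with numeric key [3,9,8]: position i shifts by key[i mod 3].
Undoing it on kdudw: k−3=h, d−9=u, u−8=m, d−3=a, w−9=n.

human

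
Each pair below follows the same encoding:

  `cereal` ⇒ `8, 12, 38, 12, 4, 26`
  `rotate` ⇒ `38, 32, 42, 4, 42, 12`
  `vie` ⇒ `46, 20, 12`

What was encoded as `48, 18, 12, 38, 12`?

where

c(#3)→8 and e(#5)→12: differences scale by 2, so n = 2·pos + 2. Each letter becomes 2×(its alphabet position, a=1..z=26) + 2.
Reversing it on 48, 18, 12, 38, 12: 48→(48−2)÷2=23=w, 18→(18−2)÷2=8=h, 12→(12−2)÷2=5=e, 38→(38−2)÷2=18=r, 12→(12−2)÷2=5=e.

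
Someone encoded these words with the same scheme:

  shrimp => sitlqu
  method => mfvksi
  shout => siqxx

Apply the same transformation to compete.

cposiyk

In shrimp: s→s is +0, h→i is +1, r→t is +2, i→l is +3 — the shift increases by 1 each position. The shift increases by 1 at each position, starting from +0: 0, 1, 2, ….
On compete: c+0=c, o+1=p, m+2=o, p+3=s, e+4=i, t+5=y, e+6=k.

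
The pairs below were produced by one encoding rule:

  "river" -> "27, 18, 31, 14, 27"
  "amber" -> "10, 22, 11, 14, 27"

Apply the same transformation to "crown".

12, 27, 24, 32, 23

r is letter #18 and maps to 27: an offset of 9. The number is (letter's place in the alphabet, a=1) + 9.
On crown: c=3→12, r=18→27, o=15→24, w=23→32, n=14→23.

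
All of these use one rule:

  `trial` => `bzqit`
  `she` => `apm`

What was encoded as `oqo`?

gig

Every letter moves 8 places later in the alphabet, wrapping around z→a.
Reversing it on oqo: o−8=g, q−8=i, o−8=g.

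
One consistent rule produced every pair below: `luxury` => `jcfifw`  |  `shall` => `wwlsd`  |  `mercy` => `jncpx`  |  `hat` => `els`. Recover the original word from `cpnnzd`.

soccer

The output letters match the input read backwards, each shifted +11: luxury reversed is yruxul. The word is reversed, then every letter is shifted forward by 11.
Decoding cpnnzd: shift back: c−11=r, p−11=e, n−11=c, n−11=c, z−11=o, d−11=s → reccos; then reverse → soccer.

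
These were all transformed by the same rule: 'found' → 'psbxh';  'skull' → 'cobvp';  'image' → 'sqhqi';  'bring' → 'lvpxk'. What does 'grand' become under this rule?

qvhxh

The shifts repeat in a cycle of length 3: positions 0,1,… shift by +10, +4, +7, then the pattern repeats.
Applying it to grand: g+10=q, r+4=v, a+7=h, n+10=x, d+4=h.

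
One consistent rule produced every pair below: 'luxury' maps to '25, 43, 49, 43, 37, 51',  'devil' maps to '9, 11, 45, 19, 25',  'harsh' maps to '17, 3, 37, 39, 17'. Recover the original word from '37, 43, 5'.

rub

l(#12)→25 and u(#21)→43: differences scale by 2, so n = 2·pos + 1. The formula is n = 2×(alphabet index, a=1) + 1.
Reversing it on 37, 43, 5: 37→(37−1)÷2=18=r, 43→(43−1)÷2=21=u, 5→(5−1)÷2=2=b.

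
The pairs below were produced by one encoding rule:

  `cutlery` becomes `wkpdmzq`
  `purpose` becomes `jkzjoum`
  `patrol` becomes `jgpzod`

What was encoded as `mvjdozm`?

explore

c(2)→w(22) and u(20)→k(10) fit y≡21x+6 (mod 26); the inverse of 21 mod 26 is 5. This is an affine cipher: with a=0,…,z=25, each position x becomes (21x+6) mod 26.
Undoing it on mvjdozm: m(12)→5·(12−6)≡4=e; v(21)→5·(21−6)≡23=x; j(9)→5·(9−6)≡15=p; d(3)→5·(3−6)≡11=l; o(14)→5·(14−6)≡14=o; z(25)→5·(25−6)≡17=r; m(12)→5·(12−6)≡4=e (all mod 26).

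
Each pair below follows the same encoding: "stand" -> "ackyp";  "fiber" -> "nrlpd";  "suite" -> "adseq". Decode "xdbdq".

In stand: s→a is +8, t→c is +9, a→k is +10, n→y is +11 — the shift increases by 1 each position. Letter i (0-indexed) is shifted by i+8, so successive shifts are 8, 9, 10, ….
Decoding xdbdq: x−8=p, d−9=u, b−10=r, d−11=s, q−12=e.

purse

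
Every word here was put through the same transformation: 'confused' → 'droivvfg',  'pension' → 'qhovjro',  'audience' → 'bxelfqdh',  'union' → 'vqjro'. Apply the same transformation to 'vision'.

wltlpq

Shifts by position in confused: pos 0: c→d (+1), pos 1: o→r (+3), pos 2: n→o (+1), pos 3: f→i (+3) — repeating every 2. The shifts repeat in a cycle of length 2: positions 0,1,… shift by +1, +3, then the pattern repeats.
On vision: v+1=w, i+3=l, s+1=t, i+3=l, o+1=p, n+3=q.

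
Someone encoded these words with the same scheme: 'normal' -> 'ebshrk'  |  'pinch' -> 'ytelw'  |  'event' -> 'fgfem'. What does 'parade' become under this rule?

Treating letters as 0–25, the rule is x ↦ 23x + 17 (mod 26).
For parade: p(15)→23·15+17≡24=y; a(0)→23·0+17≡17=r; r(17)→23·17+17≡18=s; a(0)→23·0+17≡17=r; d(3)→23·3+17≡8=i; e(4)→23·4+17≡5=f (all mod 26).

yrsrif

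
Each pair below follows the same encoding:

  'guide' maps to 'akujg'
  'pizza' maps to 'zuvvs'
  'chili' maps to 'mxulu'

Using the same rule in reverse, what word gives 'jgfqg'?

g(6)→a(0) and u(20)→k(10) fit y≡23x+18 (mod 26); the inverse of 23 mod 26 is 17. This is an affine cipher: with a=0,…,z=25, each position x becomes (23x+18) mod 26.
Undoing it on jgfqg: j(9)→17·(9−18)≡3=d; g(6)→17·(6−18)≡4=e; f(5)→17·(5−18)≡13=n; q(16)→17·(16−18)≡18=s; g(6)→17·(6−18)≡4=e (all mod 26).

dense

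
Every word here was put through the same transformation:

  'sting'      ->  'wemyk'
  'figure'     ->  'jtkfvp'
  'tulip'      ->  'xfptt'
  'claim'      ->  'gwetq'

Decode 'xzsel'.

tooth

Shifts by position in sting: pos 0: s→w (+4), pos 1: t→e (+11), pos 2: i→m (+4), pos 3: n→y (+11) — repeating every 2. It's a Vigenère-style cipher with numeric key [4,11]: position i shifts by key[i mod 2].
Undoing it on xzsel: x−4=t, z−11=o, s−4=o, e−11=t, l−4=h.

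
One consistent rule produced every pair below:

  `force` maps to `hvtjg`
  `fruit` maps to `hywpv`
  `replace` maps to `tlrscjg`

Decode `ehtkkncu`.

cardigan

Shifts by position in force: pos 0: f→h (+2), pos 1: o→v (+7), pos 2: r→t (+2), pos 3: c→j (+7) — repeating every 2. The shifts repeat in a cycle of length 2: positions 0,1,… shift by +2, +7, then the pattern repeats.
Undoing it on ehtkkncu: e−2=c, h−7=a, t−2=r, k−7=d, k−2=i, n−7=g, c−2=a, u−7=n.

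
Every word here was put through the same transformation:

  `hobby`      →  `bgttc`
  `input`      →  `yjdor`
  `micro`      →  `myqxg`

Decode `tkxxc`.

berry

h(7)→b(1) and o(14)→g(6) fit y≡23x+22 (mod 26); the inverse of 23 mod 26 is 17. This is an affine cipher: with a=0,…,z=25, each position x becomes (23x+22) mod 26.
Decoding tkxxc: t(19)→17·(19−22)≡1=b; k(10)→17·(10−22)≡4=e; x(23)→17·(23−22)≡17=r; x(23)→17·(23−22)≡17=r; c(2)→17·(2−22)≡24=y (all mod 26).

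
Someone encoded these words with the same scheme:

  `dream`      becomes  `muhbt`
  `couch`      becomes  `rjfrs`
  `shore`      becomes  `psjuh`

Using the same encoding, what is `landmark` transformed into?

d(3)→m(12) and r(17)→u(20) fit y≡21x+1 (mod 26); the inverse of 21 mod 26 is 5. This is an affine cipher: with a=0,…,z=25, each position x becomes (21x+1) mod 26.
For landmark: l(11)→21·11+1≡24=y; a(0)→21·0+1≡1=b; n(13)→21·13+1≡14=o; d(3)→21·3+1≡12=m; m(12)→21·12+1≡19=t; a(0)→21·0+1≡1=b; r(17)→21·17+1≡20=u; k(10)→21·10+1≡3=d (all mod 26).

ybomtbud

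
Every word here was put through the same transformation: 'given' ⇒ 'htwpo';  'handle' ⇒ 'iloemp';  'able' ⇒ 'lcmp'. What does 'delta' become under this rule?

The shift depends on letter class: consonant g→h is +1, but vowel i→t is +11. Two shifts are in play — +11 for a/e/i/o/u, +1 for every other letter.
For delta: d(cons)+1=e, e(vowel)+11=p, l(cons)+1=m, t(cons)+1=u, a(vowel)+11=l.

epmul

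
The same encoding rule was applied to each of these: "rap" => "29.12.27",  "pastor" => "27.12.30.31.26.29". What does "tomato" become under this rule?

Each letter is replaced by its alphabet position (a=1..z=26) + 11.
For tomato: t=20→31, o=15→26, m=13→24, a=1→12, t=20→31, o=15→26.

31.26.24.12.31.26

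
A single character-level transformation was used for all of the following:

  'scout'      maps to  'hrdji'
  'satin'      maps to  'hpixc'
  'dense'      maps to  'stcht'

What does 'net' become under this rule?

Each letter is shifted forward by 15 in the alphabet (a Caesar shift of +15).
On net: n+15=c, e+15=t, t+15=i.

cti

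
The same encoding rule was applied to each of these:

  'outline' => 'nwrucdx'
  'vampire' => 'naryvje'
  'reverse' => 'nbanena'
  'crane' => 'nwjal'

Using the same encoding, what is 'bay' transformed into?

The output letters match the input read backwards, each shifted +9: outline reversed is eniltuo. Two steps: reverse the string, then apply a Caesar shift of +9.
For bay: reverse → yab; then shift: y+9=h, a+9=j, b+9=k.

hjk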